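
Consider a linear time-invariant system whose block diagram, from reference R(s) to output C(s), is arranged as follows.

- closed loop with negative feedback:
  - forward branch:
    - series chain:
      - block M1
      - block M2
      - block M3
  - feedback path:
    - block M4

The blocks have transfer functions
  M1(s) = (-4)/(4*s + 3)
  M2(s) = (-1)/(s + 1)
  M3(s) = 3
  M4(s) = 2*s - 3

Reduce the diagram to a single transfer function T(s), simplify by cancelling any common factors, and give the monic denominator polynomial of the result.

Reducing step by step:

(1) combine M1, M2, M3 in series = 12/(4*s^2 + 7*s + 3)
(2) reduce the feedback loop with forward (M1*M2*M3) and return M4 = 12/(4*s^2 + 31*s - 33)
T(s) is the step-2 result (common factors already cancelled). Leading coefficient of the denominator: 4. Divide through by 4 for the monic polynomial.

Answer: s^2 + 31*s/4 - 33/4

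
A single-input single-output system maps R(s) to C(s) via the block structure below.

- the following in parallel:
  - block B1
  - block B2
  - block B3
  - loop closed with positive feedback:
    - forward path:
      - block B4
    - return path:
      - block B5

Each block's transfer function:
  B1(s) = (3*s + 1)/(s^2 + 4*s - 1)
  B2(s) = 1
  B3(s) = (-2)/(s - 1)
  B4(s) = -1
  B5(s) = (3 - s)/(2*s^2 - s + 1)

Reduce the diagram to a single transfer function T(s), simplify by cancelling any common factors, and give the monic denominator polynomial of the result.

[1] collapse the loop (B4 forward, B5 return), giving (-2*s^2 + s - 1)/(2*s^2 - 2*s + 4)
[2] parallel reduction of B1, B2, B3, [B4/(1-B4*B5)], giving (s^4 - 22*s^3 + 40*s^2 - 58*s + 7)/(2*s^5 + 4*s^4 - 12*s^3 + 24*s^2 - 22*s + 4)
That last expression is T(s), already simplified. Scaling its denominator by 1/2 (the reciprocal of the leading coefficient) yields the monic denominator.

Final answer: s^5 + 2*s^4 - 6*s^3 + 12*s^2 - 11*s + 2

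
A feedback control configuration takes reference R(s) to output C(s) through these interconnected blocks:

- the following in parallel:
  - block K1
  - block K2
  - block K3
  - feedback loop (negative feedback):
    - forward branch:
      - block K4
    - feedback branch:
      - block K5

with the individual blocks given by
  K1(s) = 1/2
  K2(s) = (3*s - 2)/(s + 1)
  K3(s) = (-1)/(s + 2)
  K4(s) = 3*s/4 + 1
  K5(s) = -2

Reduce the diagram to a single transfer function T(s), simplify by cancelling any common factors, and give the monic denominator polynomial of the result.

Step 1 - collapse the loop (K4 forward, K5 return) -> (-3*s - 4)/(6*s + 4)
Step 2 - sum the parallel branches K1, K2, K3, [K4/(1+K4*K5)] -> (9*s^3 + 14*s^2 - 12*s - 12)/(3*s^3 + 11*s^2 + 12*s + 4)
Step 2 gives the fully reduced T(s), with no common factor left to cancel. The denominator's leading coefficient is 3, so divide each of its coefficients by 3 to get the monic form.

Final answer: s^3 + 11*s^2/3 + 4*s + 4/3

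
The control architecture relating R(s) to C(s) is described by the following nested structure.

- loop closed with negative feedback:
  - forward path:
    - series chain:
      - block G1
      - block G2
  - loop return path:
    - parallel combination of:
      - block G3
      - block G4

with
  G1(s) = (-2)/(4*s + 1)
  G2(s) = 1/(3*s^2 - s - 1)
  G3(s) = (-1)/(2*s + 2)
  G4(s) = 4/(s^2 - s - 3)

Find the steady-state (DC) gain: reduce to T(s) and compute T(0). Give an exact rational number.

The answer is -3/4.

Reasoning:
[1] series reduction of G1, G2 gives (-2)/(12*s^3 - s^2 - 5*s - 1)
[2] add G3, G4 (parallel) gives (-s^2 + 9*s + 11)/(2*s^3 - 8*s - 6)
[3] collapse the loop ((G1*G2) forward, (G3+G4) return) gives (-2*s^3 + 8*s + 6)/(12*s^6 - s^5 - 53*s^4 - 33*s^3 + 24*s^2 + 10*s - 8)
The step-3 result is T(s). Setting s = 0: T(0) = 6/(-8) = -3/4.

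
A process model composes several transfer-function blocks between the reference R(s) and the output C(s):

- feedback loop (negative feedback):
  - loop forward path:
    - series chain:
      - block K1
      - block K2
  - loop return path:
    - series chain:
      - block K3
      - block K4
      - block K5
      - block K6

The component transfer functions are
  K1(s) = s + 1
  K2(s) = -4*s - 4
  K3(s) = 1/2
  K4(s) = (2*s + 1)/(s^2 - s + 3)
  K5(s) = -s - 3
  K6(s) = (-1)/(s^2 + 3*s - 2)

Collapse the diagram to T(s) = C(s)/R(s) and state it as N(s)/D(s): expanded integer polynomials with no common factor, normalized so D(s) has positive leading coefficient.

Reducing step by step:

Step 1. multiply K1, K2 (series) = -4*s^2 - 8*s - 4
Step 2. series reduction of K3, K4, K5, K6 = (2*s^2 + 7*s + 3)/(2*s^4 + 4*s^3 - 4*s^2 + 22*s - 12)
Step 3. feedback reduction of (K1*K2), (K3*K4*K5*K6); the result is T(s) itself (integer coefficients, no common factor, positive leading denominator coefficient)

Answer: (4*s^6 + 16*s^5 + 12*s^4 + 36*s^3 + 56*s^2 - 4*s - 24)/(3*s^4 + 20*s^3 + 40*s^2 + 15*s + 12)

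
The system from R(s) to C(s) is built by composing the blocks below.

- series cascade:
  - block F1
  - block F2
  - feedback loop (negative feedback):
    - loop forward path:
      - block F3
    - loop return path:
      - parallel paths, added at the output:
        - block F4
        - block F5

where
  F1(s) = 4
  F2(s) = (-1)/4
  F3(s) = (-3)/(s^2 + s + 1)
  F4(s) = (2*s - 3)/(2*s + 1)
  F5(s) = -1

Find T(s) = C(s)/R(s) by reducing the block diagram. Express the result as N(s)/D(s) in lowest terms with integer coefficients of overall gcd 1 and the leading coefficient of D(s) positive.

Reducing step by step:

1. reduce the parallel group F4, F5; result (-4)/(2*s + 1)
2. apply the feedback formula to F3, (F4+F5); result (-6*s - 3)/(2*s^3 + 3*s^2 + 3*s + 13)
3. reduce the series chain F1, F2, [F3/(1+F3*(F4+F5))] - this is the overall T(s), already in the required normalized form

Answer: (6*s + 3)/(2*s^3 + 3*s^2 + 3*s + 13)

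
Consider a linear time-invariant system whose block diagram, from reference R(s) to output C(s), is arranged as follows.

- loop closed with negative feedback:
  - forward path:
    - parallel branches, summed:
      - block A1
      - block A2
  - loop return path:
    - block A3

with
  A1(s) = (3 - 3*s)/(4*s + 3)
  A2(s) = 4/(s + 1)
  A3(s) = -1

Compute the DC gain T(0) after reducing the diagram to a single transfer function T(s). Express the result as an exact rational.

Step 1: sum the parallel branches A1, A2; result (-3*s^2 + 16*s + 15)/(4*s^2 + 7*s + 3)
Step 2: close the feedback loop around (A1+A2), A3; result (-3*s^2 + 16*s + 15)/(7*s^2 - 9*s - 12)
Evaluating the step-2 result (the overall T(s)) at s = 0 gives T(0) = 15/(-12) = -5/4.

Final answer: -5/4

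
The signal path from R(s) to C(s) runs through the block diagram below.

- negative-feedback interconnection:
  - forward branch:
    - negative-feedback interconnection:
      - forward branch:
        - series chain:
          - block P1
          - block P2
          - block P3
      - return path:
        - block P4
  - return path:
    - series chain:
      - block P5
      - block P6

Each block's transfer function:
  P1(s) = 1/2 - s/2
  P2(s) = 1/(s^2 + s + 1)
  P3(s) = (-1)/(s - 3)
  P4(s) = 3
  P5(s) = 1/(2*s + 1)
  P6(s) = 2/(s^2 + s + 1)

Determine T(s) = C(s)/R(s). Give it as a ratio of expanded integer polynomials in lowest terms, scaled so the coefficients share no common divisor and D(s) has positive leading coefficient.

[1] series reduction of P1, P2, P3; result (s - 1)/(2*s^3 - 4*s^2 - 4*s - 6)
[2] collapse the loop ((P1*P2*P3) forward, P4 return); result (s - 1)/(2*s^3 - 4*s^2 - s - 9)
[3] series reduction of P5, P6; result 2/(2*s^3 + 3*s^2 + 3*s + 1)
[4] apply the feedback formula to [(P1*P2*P3)/(1+(P1*P2*P3)*P4)], (P5*P6): this yields T(s), and no further normalization is needed

Therefore the answer is (2*s^4 + s^3 - 2*s - 1)/(4*s^6 - 2*s^5 - 8*s^4 - 31*s^3 - 34*s^2 - 26*s - 11).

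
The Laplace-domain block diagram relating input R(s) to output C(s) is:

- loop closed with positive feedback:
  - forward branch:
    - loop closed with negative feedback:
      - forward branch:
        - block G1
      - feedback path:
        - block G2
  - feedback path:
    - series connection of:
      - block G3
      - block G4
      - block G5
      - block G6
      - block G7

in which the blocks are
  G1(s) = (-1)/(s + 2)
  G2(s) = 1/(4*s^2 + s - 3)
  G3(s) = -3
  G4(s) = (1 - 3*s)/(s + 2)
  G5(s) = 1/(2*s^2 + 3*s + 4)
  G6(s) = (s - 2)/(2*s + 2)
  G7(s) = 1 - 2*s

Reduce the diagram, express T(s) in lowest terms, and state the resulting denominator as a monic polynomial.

(1) reduce the feedback loop with forward G1 and return G2 gives (-4*s^2 - s + 3)/(4*s^3 + 9*s^2 - s - 7)
(2) series reduction of G3, G4, G5, G6, G7 gives (-18*s^3 + 51*s^2 - 33*s + 6)/(4*s^4 + 18*s^3 + 34*s^2 + 36*s + 16)
(3) apply the feedback formula to [G1/(1+G1*G2)], (G3*G4*G5*G6*G7) gives (-16*s^5 - 60*s^4 - 82*s^3 - 42*s^2 + 44*s + 48)/(16*s^6 + 92*s^5 + 130*s^4 + 460*s^3 - 259*s^2 - 33*s - 130)
T(s) is the step-3 result (common factors already cancelled). Leading coefficient of the denominator: 16. Divide through by 16 for the monic polynomial.

Final answer: s^6 + 23*s^5/4 + 65*s^4/8 + 115*s^3/4 - 259*s^2/16 - 33*s/16 - 65/8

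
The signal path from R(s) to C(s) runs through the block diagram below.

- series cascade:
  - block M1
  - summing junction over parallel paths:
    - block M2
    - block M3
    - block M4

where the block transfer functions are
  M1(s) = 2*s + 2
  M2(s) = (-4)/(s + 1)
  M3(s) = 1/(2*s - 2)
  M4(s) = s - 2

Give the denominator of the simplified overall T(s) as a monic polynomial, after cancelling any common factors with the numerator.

[1] sum the parallel branches M2, M3, M4, giving (2*s^3 - 4*s^2 - 9*s + 13)/(2*s^2 - 2)
[2] reduce the series chain M1, (M2+M3+M4), giving (2*s^3 - 4*s^2 - 9*s + 13)/(s - 1)
T(s) is the step-2 result (common factors already cancelled). Leading coefficient of the denominator: 1, so no rescaling is needed.

Hence the answer: s - 1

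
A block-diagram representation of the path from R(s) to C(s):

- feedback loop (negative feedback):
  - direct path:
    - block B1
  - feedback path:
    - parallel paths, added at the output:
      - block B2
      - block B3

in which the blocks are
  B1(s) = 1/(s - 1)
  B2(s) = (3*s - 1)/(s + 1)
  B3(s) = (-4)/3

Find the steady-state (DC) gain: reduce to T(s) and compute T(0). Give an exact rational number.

Answer: -3/10

Working:
Step 1: reduce the parallel group B2, B3, giving (5*s - 7)/(3*s + 3)
Step 2: feedback reduction of B1, (B2+B3), giving (3*s + 3)/(3*s^2 + 5*s - 10)
Step 2 gives the overall T(s). Then T(0) = 3/(-10) = -3/10.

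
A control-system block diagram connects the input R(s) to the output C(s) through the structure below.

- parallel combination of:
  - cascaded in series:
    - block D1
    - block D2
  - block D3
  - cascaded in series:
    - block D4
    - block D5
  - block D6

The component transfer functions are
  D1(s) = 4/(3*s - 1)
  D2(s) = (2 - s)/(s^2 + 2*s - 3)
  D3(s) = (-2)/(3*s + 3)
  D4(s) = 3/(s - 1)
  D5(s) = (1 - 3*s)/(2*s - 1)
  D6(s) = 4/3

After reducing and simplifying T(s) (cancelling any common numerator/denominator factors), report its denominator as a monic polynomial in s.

First reduce the diagram to T(s).

Step 1: combine D1, D2 in series gives (8 - 4*s)/(3*s^3 + 5*s^2 - 11*s + 3)
Step 2: cascade D4, D5 gives (3 - 9*s)/(2*s^2 - 3*s + 1)
Step 3: add (D1*D2), D3, (D4*D5), D6 (parallel) gives (24*s^5 - 41*s^4 - 388*s^3 + 14*s^2 + 184*s - 57)/(18*s^5 + 39*s^4 - 60*s^3 - 30*s^2 + 42*s - 9)
The result of step 3 is T(s) in lowest terms. Its denominator has leading coefficient 18; dividing the denominator through by 18 makes it monic.

Answer: s^5 + 13*s^4/6 - 10*s^3/3 - 5*s^2/3 + 7*s/3 - 1/2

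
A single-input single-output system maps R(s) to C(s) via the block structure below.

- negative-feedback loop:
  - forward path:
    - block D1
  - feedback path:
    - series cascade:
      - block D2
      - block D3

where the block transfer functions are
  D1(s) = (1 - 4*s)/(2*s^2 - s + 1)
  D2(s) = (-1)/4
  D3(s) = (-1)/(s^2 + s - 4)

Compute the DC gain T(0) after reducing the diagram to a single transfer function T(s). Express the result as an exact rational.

The answer is 16/15.

Reasoning:
Step 1 - series reduction of D2, D3 -> 1/(4*s^2 + 4*s - 16)
Step 2 - apply the feedback formula to D1, (D2*D3) -> (-16*s^3 - 12*s^2 + 68*s - 16)/(8*s^4 + 4*s^3 - 32*s^2 + 16*s - 15)
Evaluating the step-2 result (the overall T(s)) at s = 0 gives T(0) = -16/(-15) = 16/15.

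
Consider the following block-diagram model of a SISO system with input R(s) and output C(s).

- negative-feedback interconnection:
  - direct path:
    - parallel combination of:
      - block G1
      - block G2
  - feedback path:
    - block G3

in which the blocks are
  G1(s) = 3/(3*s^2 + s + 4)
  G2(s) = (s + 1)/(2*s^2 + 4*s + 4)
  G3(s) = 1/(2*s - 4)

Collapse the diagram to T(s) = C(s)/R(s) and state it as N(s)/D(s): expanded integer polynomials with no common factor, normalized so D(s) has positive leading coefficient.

Answer: (6*s^4 + 8*s^3 - 6*s^2 - 36*s - 64)/(12*s^5 + 4*s^4 - 5*s^3 - 46*s^2 - 31*s - 48)

Working:
(1) parallel reduction of G1, G2 -> (3*s^3 + 10*s^2 + 17*s + 16)/(6*s^4 + 14*s^3 + 24*s^2 + 20*s + 16)
(2) close the feedback loop around (G1+G2), G3, giving the overall T(s)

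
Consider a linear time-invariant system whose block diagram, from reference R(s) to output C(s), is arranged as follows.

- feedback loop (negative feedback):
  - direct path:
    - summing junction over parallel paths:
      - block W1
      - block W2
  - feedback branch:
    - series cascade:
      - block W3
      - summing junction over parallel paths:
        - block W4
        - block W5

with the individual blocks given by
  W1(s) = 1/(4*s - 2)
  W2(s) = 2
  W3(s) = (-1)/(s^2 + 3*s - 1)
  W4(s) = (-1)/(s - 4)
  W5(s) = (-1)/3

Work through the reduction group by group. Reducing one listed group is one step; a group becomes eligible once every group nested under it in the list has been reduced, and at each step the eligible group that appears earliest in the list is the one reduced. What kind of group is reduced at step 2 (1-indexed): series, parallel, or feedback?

Answer: parallel

Working:
1. sum the parallel branches W1, W2
2. parallel reduction of W4, W5
3. cascade W3, (W4+W5)
4. close the feedback loop around (W1+W2), (W3*(W4+W5))
Step 2 collapses a parallel group.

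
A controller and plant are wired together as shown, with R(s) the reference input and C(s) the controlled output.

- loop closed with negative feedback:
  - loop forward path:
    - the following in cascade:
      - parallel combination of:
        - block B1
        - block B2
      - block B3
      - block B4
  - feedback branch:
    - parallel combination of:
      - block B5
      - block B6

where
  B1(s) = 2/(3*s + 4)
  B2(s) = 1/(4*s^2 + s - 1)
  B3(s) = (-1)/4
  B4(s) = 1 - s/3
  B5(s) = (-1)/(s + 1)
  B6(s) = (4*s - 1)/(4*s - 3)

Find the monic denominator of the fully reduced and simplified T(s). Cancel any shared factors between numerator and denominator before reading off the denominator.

Step 1 - reduce the parallel group B1, B2, giving (8*s^2 + 5*s + 2)/(12*s^3 + 19*s^2 + s - 4)
Step 2 - cascade (B1+B2), B3, B4, giving (8*s^3 - 19*s^2 - 13*s - 6)/(144*s^3 + 228*s^2 + 12*s - 48)
Step 3 - sum the parallel branches B5, B6, giving (4*s^2 - s + 2)/(4*s^2 + s - 3)
Step 4 - close the feedback loop around ((B1+B2)*B3*B4), (B5+B6), giving (32*s^5 - 68*s^4 - 95*s^3 + 20*s^2 + 33*s + 18)/(608*s^5 + 972*s^4 - 173*s^3 - 913*s^2 - 104*s + 132)
The result of step 4 is T(s) in lowest terms. Its denominator has leading coefficient 608; dividing the denominator through by 608 makes it monic.

Final answer: s^5 + 243*s^4/152 - 173*s^3/608 - 913*s^2/608 - 13*s/76 + 33/152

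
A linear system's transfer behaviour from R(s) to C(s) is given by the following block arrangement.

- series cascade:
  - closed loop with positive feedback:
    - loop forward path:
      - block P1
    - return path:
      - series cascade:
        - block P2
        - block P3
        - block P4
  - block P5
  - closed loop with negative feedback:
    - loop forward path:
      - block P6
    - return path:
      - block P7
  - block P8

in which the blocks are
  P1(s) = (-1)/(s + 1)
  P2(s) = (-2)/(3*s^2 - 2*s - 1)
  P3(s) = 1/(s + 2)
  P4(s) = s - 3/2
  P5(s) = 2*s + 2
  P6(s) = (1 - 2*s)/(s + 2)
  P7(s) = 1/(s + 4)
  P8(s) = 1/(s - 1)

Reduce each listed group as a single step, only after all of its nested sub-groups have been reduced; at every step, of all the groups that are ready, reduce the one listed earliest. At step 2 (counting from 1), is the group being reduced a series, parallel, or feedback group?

(1) series reduction of P2, P3, P4
(2) feedback reduction of P1, (P2*P3*P4)
(3) collapse the loop (P6 forward, P7 return)
(4) series reduction of [P1/(1-P1*(P2*P3*P4))], P5, [P6/(1+P6*P7)], P8
So the answer for step 2 is feedback.

Hence the answer: feedback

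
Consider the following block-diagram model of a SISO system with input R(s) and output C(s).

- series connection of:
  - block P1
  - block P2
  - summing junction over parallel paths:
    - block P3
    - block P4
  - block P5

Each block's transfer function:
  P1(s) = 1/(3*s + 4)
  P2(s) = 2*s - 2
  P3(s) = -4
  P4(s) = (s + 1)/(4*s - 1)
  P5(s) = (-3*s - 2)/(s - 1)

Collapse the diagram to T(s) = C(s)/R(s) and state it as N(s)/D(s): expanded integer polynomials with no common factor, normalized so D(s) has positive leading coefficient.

Step 1. combine P3, P4 in parallel: (5 - 15*s)/(4*s - 1)
Step 2. combine P1, P2, (P3+P4), P5 in series, which is the overall transfer function T(s) = C(s)/R(s) in lowest terms

Therefore the answer is (90*s^2 + 30*s - 20)/(12*s^2 + 13*s - 4).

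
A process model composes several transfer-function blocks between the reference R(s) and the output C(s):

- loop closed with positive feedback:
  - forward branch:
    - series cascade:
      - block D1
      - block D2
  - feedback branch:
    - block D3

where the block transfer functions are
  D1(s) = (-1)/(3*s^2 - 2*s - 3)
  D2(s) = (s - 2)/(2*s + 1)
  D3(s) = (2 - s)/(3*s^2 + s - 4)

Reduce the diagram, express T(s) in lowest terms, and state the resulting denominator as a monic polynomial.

Reducing step by step:

1. combine D1, D2 in series gives (2 - s)/(6*s^3 - s^2 - 8*s - 3)
2. reduce the feedback loop with forward (D1*D2) and return D3 gives (-3*s^3 + 5*s^2 + 6*s - 8)/(18*s^5 + 3*s^4 - 49*s^3 - 14*s^2 + 33*s + 8)
Step 2 gives the fully reduced T(s), with no common factor left to cancel. The denominator's leading coefficient is 18, so divide each of its coefficients by 18 to get the monic form.

Answer: s^5 + s^4/6 - 49*s^3/18 - 7*s^2/9 + 11*s/6 + 4/9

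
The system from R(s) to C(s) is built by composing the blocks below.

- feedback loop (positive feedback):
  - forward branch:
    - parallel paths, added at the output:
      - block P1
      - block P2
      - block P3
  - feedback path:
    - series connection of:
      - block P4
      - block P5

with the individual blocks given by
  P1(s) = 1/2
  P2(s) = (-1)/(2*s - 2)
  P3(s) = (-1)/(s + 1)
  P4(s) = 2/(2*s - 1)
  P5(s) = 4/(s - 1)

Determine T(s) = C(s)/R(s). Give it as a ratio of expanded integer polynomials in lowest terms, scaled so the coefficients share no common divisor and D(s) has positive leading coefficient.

The answer is (2*s^4 - 9*s^3 + 10*s^2 - 3*s)/(4*s^4 - 6*s^3 - 10*s^2 + 30*s - 2).

Reasoning:
1. reduce the parallel group P1, P2, P3 -> (s^2 - 3*s)/(2*s^2 - 2)
2. series reduction of P4, P5 -> 8/(2*s^2 - 3*s + 1)
3. collapse the loop ((P1+P2+P3) forward, (P4*P5) return); the result is T(s) itself (integer coefficients, no common factor, positive leading denominator coefficient)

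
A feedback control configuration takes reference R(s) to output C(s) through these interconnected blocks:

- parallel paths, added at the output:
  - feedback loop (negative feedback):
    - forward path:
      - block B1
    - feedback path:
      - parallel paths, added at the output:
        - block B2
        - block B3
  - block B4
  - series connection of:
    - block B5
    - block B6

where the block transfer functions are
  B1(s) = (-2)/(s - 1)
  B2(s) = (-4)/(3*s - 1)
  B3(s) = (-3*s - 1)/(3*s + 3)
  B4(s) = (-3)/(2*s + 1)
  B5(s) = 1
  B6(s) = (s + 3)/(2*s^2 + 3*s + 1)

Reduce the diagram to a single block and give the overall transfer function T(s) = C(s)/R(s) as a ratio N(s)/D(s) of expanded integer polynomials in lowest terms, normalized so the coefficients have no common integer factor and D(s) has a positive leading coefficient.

The answer is (-54*s^4 - 108*s^3 - 72*s^2 - 44*s + 6)/(18*s^5 + 57*s^4 + 84*s^3 + 110*s^2 + 90*s + 25).

Reasoning:
[1] add B2, B3 (parallel): (-9*s^2 - 12*s - 11)/(9*s^2 + 6*s - 3)
[2] reduce the feedback loop with forward B1 and return (B2+B3): (-18*s^2 - 12*s + 6)/(9*s^3 + 15*s^2 + 15*s + 25)
[3] cascade B5, B6: (s + 3)/(2*s^2 + 3*s + 1)
[4] parallel reduction of [B1/(1+B1*(B2+B3))], B4, (B5*B6), giving the overall T(s)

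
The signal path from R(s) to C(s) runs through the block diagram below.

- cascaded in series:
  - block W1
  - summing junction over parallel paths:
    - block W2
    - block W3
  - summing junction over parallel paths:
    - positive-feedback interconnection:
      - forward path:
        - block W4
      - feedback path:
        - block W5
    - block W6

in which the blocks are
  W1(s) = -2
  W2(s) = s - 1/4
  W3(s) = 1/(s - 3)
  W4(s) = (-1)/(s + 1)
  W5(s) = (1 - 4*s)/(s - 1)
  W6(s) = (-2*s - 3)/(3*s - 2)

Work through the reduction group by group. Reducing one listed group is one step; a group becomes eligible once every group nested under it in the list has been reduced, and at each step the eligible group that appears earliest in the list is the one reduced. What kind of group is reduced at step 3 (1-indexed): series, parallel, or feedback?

Answer: parallel

Working:
Step 1 - reduce the parallel group W2, W3
Step 2 - collapse the loop (W4 forward, W5 return)
Step 3 - add [W4/(1-W4*W5)], W6 (parallel)
Step 4 - series reduction of W1, (W2+W3), ([W4/(1-W4*W5)]+W6)
Step 3: parallel.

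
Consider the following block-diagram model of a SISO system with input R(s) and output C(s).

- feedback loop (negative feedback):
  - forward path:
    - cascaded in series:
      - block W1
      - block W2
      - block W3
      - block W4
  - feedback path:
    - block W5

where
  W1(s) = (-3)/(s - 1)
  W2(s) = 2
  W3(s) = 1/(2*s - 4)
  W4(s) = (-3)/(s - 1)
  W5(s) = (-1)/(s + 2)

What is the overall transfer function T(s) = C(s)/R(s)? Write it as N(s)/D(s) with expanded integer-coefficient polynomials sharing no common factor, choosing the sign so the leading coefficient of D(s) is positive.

[1] cascade W1, W2, W3, W4 gives 9/(s^3 - 4*s^2 + 5*s - 2)
[2] apply the feedback formula to (W1*W2*W3*W4), W5, which is the overall transfer function T(s) = C(s)/R(s) in lowest terms

Hence the answer: (9*s + 18)/(s^4 - 2*s^3 - 3*s^2 + 8*s - 13)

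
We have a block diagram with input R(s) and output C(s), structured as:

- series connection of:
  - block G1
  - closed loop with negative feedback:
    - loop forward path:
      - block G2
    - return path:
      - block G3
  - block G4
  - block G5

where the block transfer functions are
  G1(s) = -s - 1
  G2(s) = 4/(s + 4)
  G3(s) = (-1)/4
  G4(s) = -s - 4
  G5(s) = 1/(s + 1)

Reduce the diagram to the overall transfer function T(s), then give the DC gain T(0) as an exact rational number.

(1) close the feedback loop around G2, G3; result 4/(s + 3)
(2) reduce the series chain G1, [G2/(1+G2*G3)], G4, G5; result (4*s + 16)/(s + 3)
Evaluating the step-2 result (the overall T(s)) at s = 0 gives T(0) = 16/3.

Answer: 16/3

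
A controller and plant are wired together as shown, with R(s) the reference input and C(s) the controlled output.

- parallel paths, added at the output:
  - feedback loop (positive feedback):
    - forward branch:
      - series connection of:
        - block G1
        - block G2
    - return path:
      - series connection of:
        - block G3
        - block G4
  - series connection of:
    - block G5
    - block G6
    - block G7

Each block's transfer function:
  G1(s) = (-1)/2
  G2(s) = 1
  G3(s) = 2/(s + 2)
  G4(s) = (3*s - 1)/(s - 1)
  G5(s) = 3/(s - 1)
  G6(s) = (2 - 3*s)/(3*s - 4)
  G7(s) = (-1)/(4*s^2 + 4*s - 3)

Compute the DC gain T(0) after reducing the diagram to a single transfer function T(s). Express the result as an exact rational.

First reduce the diagram to T(s).

[1] combine G1, G2 in series gives (-1)/2
[2] reduce the series chain G3, G4 gives (6*s - 2)/(s^2 + s - 2)
[3] collapse the loop ((G1*G2) forward, (G3*G4) return) gives (-s^2 - s + 2)/(2*s^2 + 8*s - 6)
[4] series reduction of G5, G6, G7 gives (9*s - 6)/(12*s^4 - 16*s^3 - 21*s^2 + 37*s - 12)
[5] sum the parallel branches [(G1*G2)/(1-(G1*G2)*(G3*G4))], (G5*G6*G7) gives (-12*s^6 + 4*s^5 + 61*s^4 - 30*s^3 - 7*s^2 - 16*s + 12)/(24*s^6 + 64*s^5 - 242*s^4 + 2*s^3 + 398*s^2 - 318*s + 72)
DC gain: substitute s = 0 into T(s) from step 5: T(0) = 12/72 = 1/6.

Answer: 1/6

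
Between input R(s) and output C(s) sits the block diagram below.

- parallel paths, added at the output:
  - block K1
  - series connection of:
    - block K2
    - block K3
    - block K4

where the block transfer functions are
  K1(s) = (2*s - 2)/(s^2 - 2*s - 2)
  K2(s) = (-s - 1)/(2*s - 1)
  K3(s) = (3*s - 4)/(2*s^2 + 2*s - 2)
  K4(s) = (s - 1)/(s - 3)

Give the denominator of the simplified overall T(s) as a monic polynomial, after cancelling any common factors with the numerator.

The answer is s^6 - 9*s^5/2 + 16*s^3 - 11*s^2/2 - 7*s + 3.

Reasoning:
(1) series reduction of K2, K3, K4 = (-3*s^3 + 4*s^2 + 3*s - 4)/(4*s^4 - 10*s^3 - 12*s^2 + 20*s - 6)
(2) parallel reduction of K1, (K2*K3*K4) = (5*s^5 - 18*s^4 - 3*s^3 + 46*s^2 - 50*s + 20)/(4*s^6 - 18*s^5 + 64*s^3 - 22*s^2 - 28*s + 12)
Step 2 gives the fully reduced T(s), with no common factor left to cancel. The denominator's leading coefficient is 4, so divide each of its coefficients by 4 to get the monic form.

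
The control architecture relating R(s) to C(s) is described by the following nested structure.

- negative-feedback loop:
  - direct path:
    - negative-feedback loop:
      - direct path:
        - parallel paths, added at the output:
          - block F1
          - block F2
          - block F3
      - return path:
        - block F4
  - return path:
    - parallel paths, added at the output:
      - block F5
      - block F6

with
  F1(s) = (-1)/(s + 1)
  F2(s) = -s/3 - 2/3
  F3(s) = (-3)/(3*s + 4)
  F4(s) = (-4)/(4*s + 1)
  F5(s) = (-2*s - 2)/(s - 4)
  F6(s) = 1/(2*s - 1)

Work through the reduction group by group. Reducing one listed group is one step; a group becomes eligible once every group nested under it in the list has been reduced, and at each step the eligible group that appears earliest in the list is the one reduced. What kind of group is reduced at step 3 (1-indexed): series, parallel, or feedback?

Reducing step by step:

1. parallel reduction of F1, F2, F3
2. feedback reduction of (F1+F2+F3), F4
3. sum the parallel branches F5, F6
4. feedback reduction of [(F1+F2+F3)/(1+(F1+F2+F3)*F4)], (F5+F6)
So the answer for step 3 is parallel.

Answer: parallel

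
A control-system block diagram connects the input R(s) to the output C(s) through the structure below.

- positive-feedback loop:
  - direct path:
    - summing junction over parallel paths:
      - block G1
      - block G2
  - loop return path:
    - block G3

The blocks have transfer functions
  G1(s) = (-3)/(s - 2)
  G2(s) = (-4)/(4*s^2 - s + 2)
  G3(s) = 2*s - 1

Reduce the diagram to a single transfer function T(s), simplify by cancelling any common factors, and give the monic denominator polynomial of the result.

First reduce the diagram to T(s).

1. add G1, G2 (parallel): (-12*s^2 - s + 2)/(4*s^3 - 9*s^2 + 4*s - 4)
2. apply the feedback formula to (G1+G2), G3: (-12*s^2 - s + 2)/(28*s^3 - 19*s^2 - s - 2)
That last expression is T(s), already simplified. Scaling its denominator by 1/28 (the reciprocal of the leading coefficient) yields the monic denominator.

Answer: s^3 - 19*s^2/28 - s/28 - 1/14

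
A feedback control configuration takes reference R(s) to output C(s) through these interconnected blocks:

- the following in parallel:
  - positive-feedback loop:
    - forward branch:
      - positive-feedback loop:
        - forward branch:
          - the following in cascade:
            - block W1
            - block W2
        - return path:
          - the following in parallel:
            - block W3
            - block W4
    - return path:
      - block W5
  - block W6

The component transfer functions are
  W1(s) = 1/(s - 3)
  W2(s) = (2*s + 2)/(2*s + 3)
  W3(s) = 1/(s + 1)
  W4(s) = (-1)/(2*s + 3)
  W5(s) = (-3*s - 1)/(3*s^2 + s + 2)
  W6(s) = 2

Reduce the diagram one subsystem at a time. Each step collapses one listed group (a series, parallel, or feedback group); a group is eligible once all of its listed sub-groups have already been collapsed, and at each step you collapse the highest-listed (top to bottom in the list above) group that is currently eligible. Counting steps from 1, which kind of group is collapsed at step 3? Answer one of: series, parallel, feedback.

(1) reduce the series chain W1, W2
(2) combine W3, W4 in parallel
(3) apply the feedback formula to (W1*W2), (W3+W4)
(4) reduce the feedback loop with forward [(W1*W2)/(1-(W1*W2)*(W3+W4))] and return W5
(5) parallel reduction of [[(W1*W2)/(1-(W1*W2)*(W3+W4))]/(1-[(W1*W2)/(1-(W1*W2)*(W3+W4))]*W5)], W6
Step 3: feedback.

Final answer: feedback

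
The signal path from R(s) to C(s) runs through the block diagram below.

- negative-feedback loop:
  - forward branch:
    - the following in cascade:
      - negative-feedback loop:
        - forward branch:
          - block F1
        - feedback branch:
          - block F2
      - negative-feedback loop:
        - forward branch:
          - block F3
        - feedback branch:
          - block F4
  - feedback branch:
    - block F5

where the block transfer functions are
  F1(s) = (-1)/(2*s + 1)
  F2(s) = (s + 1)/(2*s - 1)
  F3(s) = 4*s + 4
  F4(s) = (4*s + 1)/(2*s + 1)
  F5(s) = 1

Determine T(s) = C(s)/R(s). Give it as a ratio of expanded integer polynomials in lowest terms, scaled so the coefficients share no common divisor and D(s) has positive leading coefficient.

[1] collapse the loop (F1 forward, F2 return); result (1 - 2*s)/(4*s^2 - s - 2)
[2] close the feedback loop around F3, F4; result (8*s^2 + 12*s + 4)/(16*s^2 + 22*s + 5)
[3] multiply [F1/(1+F1*F2)], [F3/(1+F3*F4)] (series); result (-16*s^3 - 16*s^2 + 4*s + 4)/(64*s^4 + 72*s^3 - 34*s^2 - 49*s - 10)
[4] feedback reduction of ([F1/(1+F1*F2)]*[F3/(1+F3*F4)]), F5: this yields T(s), and no further normalization is needed

Final answer: (-16*s^3 - 16*s^2 + 4*s + 4)/(64*s^4 + 56*s^3 - 50*s^2 - 45*s - 6)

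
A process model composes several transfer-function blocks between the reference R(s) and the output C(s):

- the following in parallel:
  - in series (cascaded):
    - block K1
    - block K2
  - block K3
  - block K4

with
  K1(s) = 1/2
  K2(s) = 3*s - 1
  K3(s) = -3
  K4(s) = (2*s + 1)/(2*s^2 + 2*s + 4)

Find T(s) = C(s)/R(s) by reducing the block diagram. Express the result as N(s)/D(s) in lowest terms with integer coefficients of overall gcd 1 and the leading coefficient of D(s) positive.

[1] series reduction of K1, K2: 3*s/2 - 1/2
[2] sum the parallel branches (K1*K2), K3, K4: this yields T(s), and no further normalization is needed

Answer: (3*s^3 - 4*s^2 + s - 13)/(2*s^2 + 2*s + 4)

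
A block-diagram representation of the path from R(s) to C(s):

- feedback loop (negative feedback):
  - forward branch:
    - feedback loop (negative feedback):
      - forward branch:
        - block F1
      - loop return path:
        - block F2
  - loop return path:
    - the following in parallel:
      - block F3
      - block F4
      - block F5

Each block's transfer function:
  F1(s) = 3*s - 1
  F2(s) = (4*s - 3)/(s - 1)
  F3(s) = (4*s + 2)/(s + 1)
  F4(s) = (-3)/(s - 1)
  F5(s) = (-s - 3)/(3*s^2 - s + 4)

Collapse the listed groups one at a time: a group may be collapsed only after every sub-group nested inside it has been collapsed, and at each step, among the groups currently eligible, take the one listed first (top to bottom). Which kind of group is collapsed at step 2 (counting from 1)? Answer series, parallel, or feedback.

Reducing step by step:

Step 1. feedback reduction of F1, F2
Step 2. add F3, F4, F5 (parallel)
Step 3. feedback reduction of [F1/(1+F1*F2)], (F3+F4+F5)
At step 2 the group reduced is parallel.

Answer: parallel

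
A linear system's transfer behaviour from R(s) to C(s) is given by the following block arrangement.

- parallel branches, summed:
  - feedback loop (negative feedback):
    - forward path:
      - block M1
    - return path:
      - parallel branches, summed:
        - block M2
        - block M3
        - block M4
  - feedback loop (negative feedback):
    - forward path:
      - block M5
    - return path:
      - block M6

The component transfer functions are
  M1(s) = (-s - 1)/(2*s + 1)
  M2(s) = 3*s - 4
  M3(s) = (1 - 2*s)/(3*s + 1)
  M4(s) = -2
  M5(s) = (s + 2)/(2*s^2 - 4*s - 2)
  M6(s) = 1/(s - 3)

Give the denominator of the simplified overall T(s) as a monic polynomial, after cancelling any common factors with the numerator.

Answer: s^6 - 59*s^5/9 + 185*s^4/18 + 88*s^3/9 - 349*s^2/18 - 47*s/3 - 8/3

Working:
1. sum the parallel branches M2, M3, M4: (9*s^2 - 17*s - 5)/(3*s + 1)
2. apply the feedback formula to M1, (M2+M3+M4): (3*s^2 + 4*s + 1)/(9*s^3 - 14*s^2 - 27*s - 6)
3. feedback reduction of M5, M6: (s^2 - s - 6)/(2*s^3 - 10*s^2 + 11*s + 8)
4. sum the parallel branches [M1/(1+M1*(M2+M3+M4))], [M5/(1+M5*M6)]: (15*s^5 - 45*s^4 - 72*s^3 + 163*s^2 + 211*s + 44)/(18*s^6 - 118*s^5 + 185*s^4 + 176*s^3 - 349*s^2 - 282*s - 48)
The result of step 4 is T(s) in lowest terms. Its denominator has leading coefficient 18; dividing the denominator through by 18 makes it monic.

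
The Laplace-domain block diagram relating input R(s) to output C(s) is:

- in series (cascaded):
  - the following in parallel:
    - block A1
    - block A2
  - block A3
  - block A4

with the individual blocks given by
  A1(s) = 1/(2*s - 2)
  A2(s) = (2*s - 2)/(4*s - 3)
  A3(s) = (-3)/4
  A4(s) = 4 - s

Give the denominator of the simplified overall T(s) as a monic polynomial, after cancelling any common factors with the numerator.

First reduce the diagram to T(s).

(1) reduce the parallel group A1, A2, giving (4*s^2 - 4*s + 1)/(8*s^2 - 14*s + 6)
(2) series reduction of (A1+A2), A3, A4, giving (12*s^3 - 60*s^2 + 51*s - 12)/(32*s^2 - 56*s + 24)
T(s) is the step-2 result (common factors already cancelled). Leading coefficient of the denominator: 32. Divide through by 32 for the monic polynomial.

Answer: s^2 - 7*s/4 + 3/4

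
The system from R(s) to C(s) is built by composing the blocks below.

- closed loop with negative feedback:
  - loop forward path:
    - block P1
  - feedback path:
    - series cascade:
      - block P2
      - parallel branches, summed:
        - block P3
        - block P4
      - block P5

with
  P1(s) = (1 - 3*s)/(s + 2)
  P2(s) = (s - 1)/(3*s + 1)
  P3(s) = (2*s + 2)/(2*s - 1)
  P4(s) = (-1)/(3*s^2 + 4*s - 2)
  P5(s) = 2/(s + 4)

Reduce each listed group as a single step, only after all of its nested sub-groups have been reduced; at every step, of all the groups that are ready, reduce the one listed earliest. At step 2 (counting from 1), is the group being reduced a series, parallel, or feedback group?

Answer: series

Working:
Step 1. add P3, P4 (parallel)
Step 2. cascade P2, (P3+P4), P5
Step 3. apply the feedback formula to P1, (P2*(P3+P4)*P5)
So the answer for step 2 is series.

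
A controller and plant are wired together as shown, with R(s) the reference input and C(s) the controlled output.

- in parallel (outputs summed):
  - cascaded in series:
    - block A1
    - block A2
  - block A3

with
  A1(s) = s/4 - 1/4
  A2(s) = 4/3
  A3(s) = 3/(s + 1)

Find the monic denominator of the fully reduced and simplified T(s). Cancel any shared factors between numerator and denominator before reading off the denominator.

Step 1: series reduction of A1, A2, giving s/3 - 1/3
Step 2: reduce the parallel group (A1*A2), A3, giving (s^2 + 8)/(3*s + 3)
T(s) is the step-2 result (common factors already cancelled). Leading coefficient of the denominator: 3. Divide through by 3 for the monic polynomial.

Answer: s + 1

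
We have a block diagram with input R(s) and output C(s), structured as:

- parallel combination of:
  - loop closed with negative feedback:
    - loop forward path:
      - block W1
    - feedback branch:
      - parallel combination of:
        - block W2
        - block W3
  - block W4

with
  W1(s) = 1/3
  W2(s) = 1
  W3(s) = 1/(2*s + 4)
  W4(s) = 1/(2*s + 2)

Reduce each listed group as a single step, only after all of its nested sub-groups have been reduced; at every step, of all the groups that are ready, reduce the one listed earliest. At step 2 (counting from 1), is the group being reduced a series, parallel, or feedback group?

1. parallel reduction of W2, W3
2. reduce the feedback loop with forward W1 and return (W2+W3)
3. parallel reduction of [W1/(1+W1*(W2+W3))], W4
Step 2 collapses a feedback group.

Final answer: feedback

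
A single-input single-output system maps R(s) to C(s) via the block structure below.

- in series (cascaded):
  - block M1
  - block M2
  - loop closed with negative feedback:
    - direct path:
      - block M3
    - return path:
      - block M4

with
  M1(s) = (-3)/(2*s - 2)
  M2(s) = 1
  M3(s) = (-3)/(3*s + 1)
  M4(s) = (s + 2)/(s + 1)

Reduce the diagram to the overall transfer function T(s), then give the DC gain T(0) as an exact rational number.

Step 1. reduce the feedback loop with forward M3 and return M4 gives (-3*s - 3)/(3*s^2 + s - 5)
Step 2. multiply M1, M2, [M3/(1+M3*M4)] (series) gives (9*s + 9)/(6*s^3 - 4*s^2 - 12*s + 10)
That last expression is T(s); at s = 0 only the constant terms survive, so T(0) = 9/10.

Hence the answer: 9/10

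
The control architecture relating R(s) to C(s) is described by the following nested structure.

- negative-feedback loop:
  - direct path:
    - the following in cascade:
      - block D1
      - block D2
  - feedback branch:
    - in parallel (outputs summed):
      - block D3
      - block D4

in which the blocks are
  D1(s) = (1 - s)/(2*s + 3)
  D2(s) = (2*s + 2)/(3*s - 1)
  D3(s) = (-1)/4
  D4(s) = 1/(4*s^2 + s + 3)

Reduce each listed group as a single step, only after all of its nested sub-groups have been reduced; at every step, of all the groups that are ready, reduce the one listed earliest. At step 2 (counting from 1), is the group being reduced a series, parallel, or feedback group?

Step 1: cascade D1, D2
Step 2: combine D3, D4 in parallel
Step 3: feedback reduction of (D1*D2), (D3+D4)
The group at step 2 is a parallel group.

Hence the answer: parallel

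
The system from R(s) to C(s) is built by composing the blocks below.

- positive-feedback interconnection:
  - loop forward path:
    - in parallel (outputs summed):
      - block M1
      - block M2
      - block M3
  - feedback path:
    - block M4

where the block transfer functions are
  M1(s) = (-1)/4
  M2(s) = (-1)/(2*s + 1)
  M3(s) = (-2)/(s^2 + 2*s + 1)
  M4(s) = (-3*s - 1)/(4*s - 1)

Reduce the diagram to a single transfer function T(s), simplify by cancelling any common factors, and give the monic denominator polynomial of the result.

The answer is s^4 + 43*s^3/26 - 49*s^2/26 - 67*s/26 - 17/26.

Reasoning:
[1] add M1, M2, M3 (parallel) -> (-2*s^3 - 9*s^2 - 28*s - 13)/(8*s^3 + 20*s^2 + 16*s + 4)
[2] close the feedback loop around (M1+M2+M3), M4 -> (-8*s^4 - 34*s^3 - 103*s^2 - 24*s + 13)/(26*s^4 + 43*s^3 - 49*s^2 - 67*s - 17)
Step 2 gives the fully reduced T(s), with no common factor left to cancel. The denominator's leading coefficient is 26, so divide each of its coefficients by 26 to get the monic form.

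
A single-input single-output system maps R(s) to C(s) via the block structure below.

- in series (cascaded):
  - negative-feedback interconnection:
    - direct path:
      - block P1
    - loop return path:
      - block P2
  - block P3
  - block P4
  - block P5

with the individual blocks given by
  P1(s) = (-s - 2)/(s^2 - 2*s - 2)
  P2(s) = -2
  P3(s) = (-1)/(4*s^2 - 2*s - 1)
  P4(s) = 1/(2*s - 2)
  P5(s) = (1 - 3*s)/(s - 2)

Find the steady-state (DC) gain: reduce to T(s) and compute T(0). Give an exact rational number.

The answer is -1/4.

Reasoning:
[1] reduce the feedback loop with forward P1 and return P2; result (-s - 2)/(s^2 + 2)
[2] reduce the series chain [P1/(1+P1*P2)], P3, P4, P5; result (-3*s^2 - 5*s + 2)/(8*s^6 - 28*s^5 + 42*s^4 - 58*s^3 + 48*s^2 - 4*s - 8)
The step-2 result is T(s). Setting s = 0: T(0) = 2/(-8) = -1/4.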